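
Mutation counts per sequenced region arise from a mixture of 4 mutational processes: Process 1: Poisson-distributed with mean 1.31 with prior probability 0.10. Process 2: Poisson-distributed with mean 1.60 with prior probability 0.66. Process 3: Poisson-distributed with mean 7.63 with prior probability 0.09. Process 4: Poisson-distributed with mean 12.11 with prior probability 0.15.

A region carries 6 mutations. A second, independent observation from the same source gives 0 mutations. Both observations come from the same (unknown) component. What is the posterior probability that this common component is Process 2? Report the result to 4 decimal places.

Apply Bayes' rule: the posterior for each component is proportional to its prior times its likelihood at x.
Since both observations come from the same component, the likelihood for component k is f_k(x₁)·f_k(x₂).
  f_1 = [e^(−1.31)·1.31^6/6! = 0.00189395] × [0.26982] = 0.000511027
  f_2 = [e^(−1.60)·1.60^6/6! = 0.00470453] × [0.201897] = 0.000949828
  f_3 = [e^(−7.63)·7.63^6/6! = 0.133091] × [0.000485661] = 6.4637e-05
  f_4 = [e^(−12.11)·12.11^6/6! = 0.0241116] × [5.5042e-06] = 1.32715e-07
Prior × likelihood for each component:
  π_1·f_1 = 0.10 × 0.000511027 = 5.11027e-05
  π_2·f_2 = 0.66 × 0.000949828 = 0.000626887
  π_3·f_3 = 0.09 × 6.4637e-05 = 5.81733e-06
  π_4·f_4 = 0.15 × 1.32715e-07 = 1.99072e-08
Marginal: 5.11027e-05 + 0.000626887 + 5.81733e-06 + 1.99072e-08 = 0.000683827
So the posterior for Process 2 is 0.000626887 / 0.000683827 ≈ 0.9167.

0.9167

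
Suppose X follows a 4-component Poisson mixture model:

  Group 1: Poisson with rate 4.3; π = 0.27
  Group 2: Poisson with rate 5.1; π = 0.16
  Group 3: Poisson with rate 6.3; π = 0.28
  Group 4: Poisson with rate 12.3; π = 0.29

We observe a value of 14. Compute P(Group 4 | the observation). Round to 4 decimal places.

P(component k | x) = w_k·f_k(x) / marginal(x), where marginal(x) = Σ_j w_j·f_j(x).
Component likelihoods at x = 14:
  f_1 = e^(−4.3)·4.3^14/14! = 0.000114996
  f_2 = e^(−5.1)·5.1^14/14! = 0.000563212
  f_3 = e^(−6.3)·6.3^14/14! = 0.00326817
  f_4 = e^(−12.3)·12.3^14/14! = 0.0947199
Multiply by the mixture weights:
  w_1·f_1 = 0.27 × 0.000114996 = 3.1049e-05
  w_2·f_2 = 0.16 × 0.000563212 = 9.0114e-05
  w_3·f_3 = 0.28 × 0.00326817 = 0.000915086
  w_4·f_4 = 0.29 × 0.0947199 = 0.0274688
Normaliser: 3.1049e-05 + 9.0114e-05 + 0.000915086 + 0.0274688 = 0.028505
P(Group 4 | the observation) ≈ 0.9636

0.9636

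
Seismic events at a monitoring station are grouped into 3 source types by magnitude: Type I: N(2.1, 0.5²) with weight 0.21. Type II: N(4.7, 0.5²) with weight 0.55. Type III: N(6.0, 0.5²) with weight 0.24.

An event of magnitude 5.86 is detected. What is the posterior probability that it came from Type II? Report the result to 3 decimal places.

0.139

P(component k | x) = π_k·f_k(x) / marginal(x), where marginal(x) = Σ_j π_j·f_j(x).
Component likelihoods at x = 5.86:
  p_I = 4.18964e-13
  p_II = 0.0540962
  p_III = 0.767213
Unnormalised posteriors:
  π_I·p_I = 0.21 × 4.18964e-13 = 8.79824e-14
  π_II·p_II = 0.55 × 0.0540962 = 0.0297529
  π_III·p_III = 0.24 × 0.767213 = 0.184131
Normaliser: 8.79824e-14 + 0.0297529 + 0.184131 = 0.213884
So the posterior for Type II is 0.0297529 / 0.213884 ≈ 0.139.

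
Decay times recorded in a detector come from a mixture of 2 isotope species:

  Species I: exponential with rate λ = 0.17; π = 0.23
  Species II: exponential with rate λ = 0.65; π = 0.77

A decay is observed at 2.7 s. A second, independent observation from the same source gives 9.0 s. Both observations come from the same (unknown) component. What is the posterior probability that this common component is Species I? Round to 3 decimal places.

0.849

Apply Bayes' rule: the posterior for each component is proportional to its prior times its likelihood at x.
Since both observations come from the same component, the likelihood for component k is f_k(x₁)·f_k(x₂).
  L_I = [0.17·e^(−0.17·2.7) = 0.17·e^(−0.4590) = 0.107426] × [0.0368111] = 0.00395445
  L_II = [0.65·e^(−0.65·2.7) = 0.65·e^(−1.7550) = 0.11239] × [0.00187193] = 0.000210386
Weight by the priors:
  w_I·L_I = 0.23 × 0.00395445 = 0.000909524
  w_II·L_II = 0.77 × 0.000210386 = 0.000161997
Marginal: 0.000909524 + 0.000161997 = 0.00107152
Responsibility of Species I: 0.000909524 / 0.00107152 ≈ 0.849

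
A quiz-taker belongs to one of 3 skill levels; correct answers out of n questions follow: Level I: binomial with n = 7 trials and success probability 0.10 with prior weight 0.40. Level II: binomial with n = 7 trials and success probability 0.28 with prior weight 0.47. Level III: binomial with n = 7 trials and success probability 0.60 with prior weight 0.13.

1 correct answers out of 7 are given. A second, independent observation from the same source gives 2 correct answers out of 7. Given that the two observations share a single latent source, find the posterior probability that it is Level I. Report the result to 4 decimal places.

The responsibility of component k is w_k f_k(x) divided by Σ_j w_j f_j(x).
Since both observations come from the same component, the likelihood for component k is f_k(x₁)·f_k(x₂).
  L_I = [0.372009] × [0.124003] = 0.0461302
  L_II = [0.273056] × [0.318565] = 0.0869859
  L_III = [0.0172032] × [0.0774144] = 0.00133178
Multiply by the mixture weights:
  w_I·L_I = 0.40 × 0.0461302 = 0.0184521
  w_II·L_II = 0.47 × 0.0869859 = 0.0408834
  w_III·L_III = 0.13 × 0.00133178 = 0.000173131
Evidence: 0.0184521 + 0.0408834 + 0.000173131 = 0.0595086
P(Level I | x₁, x₂) = 0.0184521 / 0.0595086 ≈ 0.3101

0.3101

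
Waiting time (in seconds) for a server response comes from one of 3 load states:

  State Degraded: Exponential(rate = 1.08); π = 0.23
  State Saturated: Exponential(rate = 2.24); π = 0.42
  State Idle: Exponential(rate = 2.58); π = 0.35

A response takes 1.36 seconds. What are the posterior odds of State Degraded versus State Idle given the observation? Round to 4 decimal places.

2.1156

Only the two components matter; the odds are (P(Z=i) f_i(x)) / (P(Z=j) f_j(x)).
Component likelihoods at x = 1.36 seconds:
  f_Degraded = 1.08·e^(−1.08·1.36) = 1.08·e^(−1.4688) = 0.248618
  f_Saturated = 2.24·e^(−2.24·1.36) = 2.24·e^(−3.0464) = 0.106467
  f_Idle = 2.58·e^(−2.58·1.36) = 2.58·e^(−3.5088) = 0.0772267
Odds = (0.23/0.35) × (0.248618/0.0772267) = 0.657143 × 3.21932 ≈ 2.1156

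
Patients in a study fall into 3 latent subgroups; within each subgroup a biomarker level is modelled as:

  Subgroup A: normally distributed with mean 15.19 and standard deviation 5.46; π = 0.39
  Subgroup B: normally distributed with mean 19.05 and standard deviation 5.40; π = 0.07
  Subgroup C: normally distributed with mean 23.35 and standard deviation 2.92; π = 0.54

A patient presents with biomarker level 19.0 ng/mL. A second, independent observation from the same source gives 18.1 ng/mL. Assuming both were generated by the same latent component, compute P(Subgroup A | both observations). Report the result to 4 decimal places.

0.5774

Posterior ∝ prior × likelihood, so P(k | x) ∝ w_k f_k(x); normalise over all components.
Since both observations come from the same component, the likelihood for component k is f_k(x₁)·f_k(x₂).
  L_A = [0.0572773] × [0.0633922] = 0.00363093
  L_B = [0.073875] × [0.0727437] = 0.00537395
  L_C = [0.0450418] × [0.0271379] = 0.00122234
Weight by the priors:
  w_A·L_A = 0.39 × 0.00363093 = 0.00141606
  w_B·L_B = 0.07 × 0.00537395 = 0.000376176
  w_C·L_C = 0.54 × 0.00122234 = 0.000660063
Normaliser: 0.00141606 + 0.000376176 + 0.000660063 = 0.0024523
P(Subgroup A | x₁, x₂) ≈ 0.5774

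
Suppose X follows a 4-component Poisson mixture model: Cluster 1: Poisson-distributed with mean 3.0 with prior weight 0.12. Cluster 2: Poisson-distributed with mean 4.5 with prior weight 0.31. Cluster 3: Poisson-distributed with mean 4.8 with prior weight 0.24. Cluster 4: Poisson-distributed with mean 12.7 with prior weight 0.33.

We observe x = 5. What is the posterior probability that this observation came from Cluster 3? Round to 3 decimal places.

0.382

Apply Bayes' rule: the posterior for each component is proportional to its prior times its likelihood at x.
Component likelihoods at x = 5:
  p_1 = 0.100819
  p_2 = 0.170827
  p_3 = 0.174748
  p_4 = 0.00840035
Weight by the priors:
  P(Z=1)·p_1 = 0.12 × 0.100819 = 0.0120983
  P(Z=2)·p_2 = 0.31 × 0.170827 = 0.0529563
  P(Z=3)·p_3 = 0.24 × 0.174748 = 0.0419394
  P(Z=4)·p_4 = 0.33 × 0.00840035 = 0.00277212
Denominator: 0.0120983 + 0.0529563 + 0.0419394 + 0.00277212 = 0.109766
P(Cluster 3 | 5) ≈ 0.382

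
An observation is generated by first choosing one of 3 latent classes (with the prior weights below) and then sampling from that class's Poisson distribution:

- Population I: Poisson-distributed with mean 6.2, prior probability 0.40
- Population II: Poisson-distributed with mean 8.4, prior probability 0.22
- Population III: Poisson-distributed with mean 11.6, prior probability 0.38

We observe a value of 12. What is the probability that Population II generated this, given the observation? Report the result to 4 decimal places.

0.2077

P(component k | x) = w_k·f_k(x) / marginal(x), where marginal(x) = Σ_j w_j·f_j(x).
Evaluate each component's likelihood at the observed value:
  p_I = 0.013669
  p_II = 0.057935
  p_III = 0.113591
Weight by the priors:
  w_I·p_I = 0.40 × 0.013669 = 0.00546761
  w_II·p_II = 0.22 × 0.057935 = 0.0127457
  w_III·p_III = 0.38 × 0.113591 = 0.0431645
Normaliser: 0.00546761 + 0.0127457 + 0.0431645 = 0.0613778
P(Population II | x) ≈ 0.2077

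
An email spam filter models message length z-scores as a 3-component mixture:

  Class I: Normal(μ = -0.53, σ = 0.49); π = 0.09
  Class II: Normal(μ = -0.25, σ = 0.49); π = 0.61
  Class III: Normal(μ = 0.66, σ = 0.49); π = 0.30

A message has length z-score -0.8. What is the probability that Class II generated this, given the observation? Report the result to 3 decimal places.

By Bayes' theorem, P(k | x) = π_k f_k(x) / Σ_j π_j f_j(x).
Normal densities:
  p_I = 0.699492
  p_II = 0.433643
  p_III = 0.00961364
Unnormalised posteriors:
  π_I·p_I = 0.09 × 0.699492 = 0.0629543
  π_II·p_II = 0.61 × 0.433643 = 0.264522
  π_III·p_III = 0.30 × 0.00961364 = 0.00288409
Sum: 0.0629543 + 0.264522 + 0.00288409 = 0.33036
P(Class II | -0.8) = 0.264522 / 0.33036 ≈ 0.801

0.801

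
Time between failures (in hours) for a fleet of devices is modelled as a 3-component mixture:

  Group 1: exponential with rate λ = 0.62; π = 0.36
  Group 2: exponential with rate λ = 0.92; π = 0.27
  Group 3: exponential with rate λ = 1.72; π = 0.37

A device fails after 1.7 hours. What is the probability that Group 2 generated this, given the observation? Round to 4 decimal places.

0.3171

P(component k | x) = π_k·f_k(x) / marginal(x), where marginal(x) = Σ_j π_j·f_j(x).
Exponential densities:
  f_1 = 0.216095
  f_2 = 0.192553
  f_3 = 0.0923956
Multiply by the mixture weights:
  π_1·f_1 = 0.36 × 0.216095 = 0.0777943
  π_2·f_2 = 0.27 × 0.192553 = 0.0519894
  π_3·f_3 = 0.37 × 0.0923956 = 0.0341864
Marginal: 0.0777943 + 0.0519894 + 0.0341864 = 0.16397
So the posterior for Group 2 is 0.0519894 / 0.16397 ≈ 0.3171.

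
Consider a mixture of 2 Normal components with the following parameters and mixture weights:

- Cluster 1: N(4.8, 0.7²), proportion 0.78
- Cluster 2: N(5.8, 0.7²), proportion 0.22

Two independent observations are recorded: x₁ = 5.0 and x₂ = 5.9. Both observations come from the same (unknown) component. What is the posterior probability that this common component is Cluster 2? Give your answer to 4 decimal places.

The responsibility of component k is π_k f_k(x) divided by Σ_j π_j f_j(x).
Since both observations come from the same component, the likelihood for component k is f_k(x₁)·f_k(x₂).
  L_1 = [0.547124] × [0.165803] = 0.0907146
  L_2 = [0.296614] × [0.564132] = 0.167329
Multiply by the mixture weights:
  π_1·L_1 = 0.78 × 0.0907146 = 0.0707574
  π_2·L_2 = 0.22 × 0.167329 = 0.0368124
Sum: 0.0707574 + 0.0368124 = 0.10757
Responsibility of Cluster 2: 0.0368124 / 0.10757 ≈ 0.3422

0.3422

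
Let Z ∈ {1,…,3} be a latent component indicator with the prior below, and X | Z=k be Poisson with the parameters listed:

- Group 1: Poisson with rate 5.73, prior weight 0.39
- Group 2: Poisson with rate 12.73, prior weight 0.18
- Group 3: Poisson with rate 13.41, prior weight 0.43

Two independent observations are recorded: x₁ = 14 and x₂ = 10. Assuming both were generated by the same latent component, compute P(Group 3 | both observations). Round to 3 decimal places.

0.679

Apply Bayes' rule: the posterior for each component is proportional to its prior times its likelihood at x.
Since both observations come from the same component, the likelihood for component k is f_k(x₁)·f_k(x₂).
  p_1 = [e^(−5.73)·5.73^14/14! = 0.00153197] × [0.034141] = 5.23028e-05
  p_2 = [e^(−12.73)·12.73^14/14! = 0.0996829] × [0.0911911] = 0.00909019
  p_3 = [e^(−13.41)·13.41^14/14! = 0.104642] × [0.0777384] = 0.0081347
Unnormalised posteriors:
  π_1·p_1 = 0.39 × 5.23028e-05 = 2.03981e-05
  π_2·p_2 = 0.18 × 0.00909019 = 0.00163623
  π_3·p_3 = 0.43 × 0.0081347 = 0.00349792
Marginal: 2.03981e-05 + 0.00163623 + 0.00349792 = 0.00515455
So the posterior for Group 3 is 0.00349792 / 0.00515455 ≈ 0.679.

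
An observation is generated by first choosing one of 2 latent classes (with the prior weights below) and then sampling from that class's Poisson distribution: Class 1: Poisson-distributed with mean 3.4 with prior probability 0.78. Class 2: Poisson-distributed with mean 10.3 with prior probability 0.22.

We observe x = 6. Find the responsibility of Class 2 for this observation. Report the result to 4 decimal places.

By Bayes' theorem, P(k | x) = P(Z=k) f_k(x) / Σ_j P(Z=j) f_j(x).
Evaluate each component's likelihood at the observed value:
  f_1 = e^(−3.4)·3.4^6/6! = 0.0716044
  f_2 = e^(−10.3)·10.3^6/6! = 0.0557773
Prior × likelihood for each component:
  P(Z=1)·f_1 = 0.78 × 0.0716044 = 0.0558514
  P(Z=2)·f_2 = 0.22 × 0.0557773 = 0.012271
Denominator: 0.0558514 + 0.012271 = 0.0681225
P(Class 2 | 6) ≈ 0.1801

0.1801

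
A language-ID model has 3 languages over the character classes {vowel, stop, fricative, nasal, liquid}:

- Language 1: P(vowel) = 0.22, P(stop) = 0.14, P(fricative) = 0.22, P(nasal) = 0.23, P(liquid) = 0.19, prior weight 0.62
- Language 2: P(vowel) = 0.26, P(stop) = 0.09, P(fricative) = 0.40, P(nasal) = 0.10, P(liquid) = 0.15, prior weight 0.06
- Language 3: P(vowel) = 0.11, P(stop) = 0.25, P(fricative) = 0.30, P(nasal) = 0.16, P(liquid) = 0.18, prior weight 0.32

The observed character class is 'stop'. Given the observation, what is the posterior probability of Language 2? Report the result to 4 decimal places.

P(component k | x) = P(Z=k)·f_k(x) / marginal(x), where marginal(x) = Σ_j P(Z=j)·f_j(x).
Categorical probabilities:
  p_1 = P(stop | comp) = 0.14
  p_2 = P(stop | comp) = 0.09
  p_3 = P(stop | comp) = 0.25
Multiply by the mixture weights:
  P(Z=1)·p_1 = 0.62 × 0.14 = 0.0868
  P(Z=2)·p_2 = 0.06 × 0.09 = 0.0054
  P(Z=3)·p_3 = 0.32 × 0.25 = 0.08
Sum: 0.0868 + 0.0054 + 0.08 = 0.1722
P(Language 2 | data) ≈ 0.0314

0.0314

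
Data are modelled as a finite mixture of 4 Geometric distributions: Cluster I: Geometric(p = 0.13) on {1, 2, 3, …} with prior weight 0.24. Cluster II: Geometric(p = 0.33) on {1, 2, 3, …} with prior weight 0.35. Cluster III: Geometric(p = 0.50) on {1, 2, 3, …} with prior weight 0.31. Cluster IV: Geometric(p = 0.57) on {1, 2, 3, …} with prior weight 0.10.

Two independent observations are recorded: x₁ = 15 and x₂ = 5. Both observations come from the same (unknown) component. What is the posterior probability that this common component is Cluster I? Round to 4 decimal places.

Apply Bayes' rule: the posterior for each component is proportional to its prior times its likelihood at x.
Since both observations come from the same component, the likelihood for component k is f_k(x₁)·f_k(x₂).
  f_I = [0.13·(1−0.13)^14 = 0.13·0.142321 = 0.0185018] × [0.0744767] = 0.00137795
  f_II = [0.33·(1−0.33)^14 = 0.33·0.00367322 = 0.00121216] × [0.0664987] = 8.06073e-05
  f_III = [0.50·(1−0.50)^14 = 0.50·6.10352e-05 = 3.05176e-05] × [0.03125] = 9.53674e-07
  f_IV = [0.57·(1−0.57)^14 = 0.57·7.38854e-06 = 4.21147e-06] × [0.0194872] = 8.20695e-08
Weight by the priors:
  w_I·f_I = 0.24 × 0.00137795 = 0.000330708
  w_II·f_II = 0.35 × 8.06073e-05 = 2.82126e-05
  w_III·f_III = 0.31 × 9.53674e-07 = 2.95639e-07
  w_IV·f_IV = 0.10 × 8.20695e-08 = 8.20695e-09
Sum: 0.000330708 + 2.82126e-05 + 2.95639e-07 + 8.20695e-09 = 0.000359224
P(Cluster I | x) = 0.000330708 / 0.000359224 ≈ 0.9206

0.9206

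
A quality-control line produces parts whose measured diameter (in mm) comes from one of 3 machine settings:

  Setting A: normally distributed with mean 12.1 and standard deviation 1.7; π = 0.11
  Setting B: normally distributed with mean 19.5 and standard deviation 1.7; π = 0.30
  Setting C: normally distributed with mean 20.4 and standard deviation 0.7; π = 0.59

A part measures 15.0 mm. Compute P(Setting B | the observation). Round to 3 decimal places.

The responsibility of component k is P(Z=k) f_k(x) divided by Σ_j P(Z=j) f_j(x).
Normal densities:
  p_A = (1/(1.7·√(2π)))·exp(−(15.0−12.1)²/(2·1.7²)) = 0.234672·exp(-1.45502) = 0.0547716
  p_B = (1/(1.7·√(2π)))·exp(−(15.0−19.5)²/(2·1.7²)) = 0.234672·exp(-3.50346) = 0.007062
  p_C = (1/(0.7·√(2π)))·exp(−(15.0−20.4)²/(2·0.7²)) = 0.569918·exp(-29.75510) = 6.81295e-14
Multiply by the mixture weights:
  P(Z=A)·p_A = 0.11 × 0.0547716 = 0.00602487
  P(Z=B)·p_B = 0.30 × 0.007062 = 0.0021186
  P(Z=C)·p_C = 0.59 × 6.81295e-14 = 4.01964e-14
Sum: 0.00602487 + 0.0021186 + 4.01964e-14 = 0.00814347
P(Setting B | data) = 0.0021186 / 0.00814347 ≈ 0.260

0.260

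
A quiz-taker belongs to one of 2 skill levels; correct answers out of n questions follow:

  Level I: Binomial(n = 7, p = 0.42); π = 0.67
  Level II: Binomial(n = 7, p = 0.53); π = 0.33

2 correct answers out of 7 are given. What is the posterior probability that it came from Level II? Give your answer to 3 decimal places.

0.215

The responsibility of component k is w_k f_k(x) divided by Σ_j w_j f_j(x).
Component likelihoods at x = 2 correct answers out of 7:
  L_I = 0.243141
  L_II = 0.135288
Weight by the priors:
  w_I·L_I = 0.67 × 0.243141 = 0.162904
  w_II·L_II = 0.33 × 0.135288 = 0.0446451
Normaliser: 0.162904 + 0.0446451 = 0.207549
P(Level II | data) ≈ 0.215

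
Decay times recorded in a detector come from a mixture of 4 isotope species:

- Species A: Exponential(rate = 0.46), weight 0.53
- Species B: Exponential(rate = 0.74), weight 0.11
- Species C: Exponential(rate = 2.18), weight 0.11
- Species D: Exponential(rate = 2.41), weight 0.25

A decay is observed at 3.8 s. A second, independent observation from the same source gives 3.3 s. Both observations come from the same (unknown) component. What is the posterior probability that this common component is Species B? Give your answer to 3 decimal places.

Apply Bayes' rule: the posterior for each component is proportional to its prior times its likelihood at x.
Since both observations come from the same component, the likelihood for component k is f_k(x₁)·f_k(x₂).
  L_A = [0.080096] × [0.100809] = 0.00807439
  L_B = [0.0444627] × [0.0643702] = 0.00286207
  L_C = [0.000550505] × [0.00163735] = 9.0137e-07
  L_D = [0.00025395] × [0.00084737] = 2.1519e-07
Prior × likelihood for each component:
  P(Z=A)·L_A = 0.53 × 0.00807439 = 0.00427943
  P(Z=B)·L_B = 0.11 × 0.00286207 = 0.000314828
  P(Z=C)·L_C = 0.11 × 9.0137e-07 = 9.91507e-08
  P(Z=D)·L_D = 0.25 × 2.1519e-07 = 5.37974e-08
Evidence: 0.00427943 + 0.000314828 + 9.91507e-08 + 5.37974e-08 = 0.00459441
P(Species B | x₁, x₂) ≈ 0.069

0.069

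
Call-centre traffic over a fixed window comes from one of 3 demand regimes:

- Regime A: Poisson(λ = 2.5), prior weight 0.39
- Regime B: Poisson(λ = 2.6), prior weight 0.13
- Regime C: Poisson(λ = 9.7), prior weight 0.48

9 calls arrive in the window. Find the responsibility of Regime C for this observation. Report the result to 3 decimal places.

P(component k | x) = w_k·f_k(x) / marginal(x), where marginal(x) = Σ_j w_j·f_j(x).
Poisson probabilities:
  p_A = 0.000862901
  p_B = 0.0011113
  p_C = 0.128388
Weight by the priors:
  w_A·p_A = 0.39 × 0.000862901 = 0.000336531
  w_B·p_B = 0.13 × 0.0011113 = 0.000144469
  w_C·p_C = 0.48 × 0.128388 = 0.0616265
Marginal: 0.000336531 + 0.000144469 + 0.0616265 = 0.0621075
P(Regime C | the observation) ≈ 0.992

0.992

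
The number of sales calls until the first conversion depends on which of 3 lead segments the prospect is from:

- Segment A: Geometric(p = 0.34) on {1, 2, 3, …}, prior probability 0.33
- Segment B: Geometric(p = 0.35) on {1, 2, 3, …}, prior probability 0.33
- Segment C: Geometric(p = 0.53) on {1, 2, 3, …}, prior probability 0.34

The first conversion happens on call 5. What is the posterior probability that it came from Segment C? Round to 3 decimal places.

0.173

By Bayes' theorem, P(k | x) = P(Z=k) f_k(x) / Σ_j P(Z=j) f_j(x).
Evaluate each component's likelihood at the observed value:
  f_A = 0.34·(1−0.34)^4 = 0.34·0.189747 = 0.0645141
  f_B = 0.35·(1−0.35)^4 = 0.35·0.178506 = 0.0624772
  f_C = 0.53·(1−0.53)^4 = 0.53·0.0487968 = 0.0258623
Multiply by the mixture weights:
  P(Z=A)·f_A = 0.33 × 0.0645141 = 0.0212897
  P(Z=B)·f_B = 0.33 × 0.0624772 = 0.0206175
  P(Z=C)·f_C = 0.34 × 0.0258623 = 0.00879319
Sum: 0.0212897 + 0.0206175 + 0.00879319 = 0.0507003
P(Segment C | x) ≈ 0.173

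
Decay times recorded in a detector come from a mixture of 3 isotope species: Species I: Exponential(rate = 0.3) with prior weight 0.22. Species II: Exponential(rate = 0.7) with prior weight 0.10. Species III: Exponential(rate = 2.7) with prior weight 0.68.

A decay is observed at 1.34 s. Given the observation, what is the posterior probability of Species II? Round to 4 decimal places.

By Bayes' theorem, P(k | x) = π_k f_k(x) / Σ_j π_j f_j(x).
Evaluate each component's likelihood at the observed value:
  f_I = 0.3·e^(−0.3·1.34) = 0.3·e^(−0.4020) = 0.200694
  f_II = 0.7·e^(−0.7·1.34) = 0.7·e^(−0.9380) = 0.273987
  f_III = 2.7·e^(−2.7·1.34) = 2.7·e^(−3.6180) = 0.072458
Weight by the priors:
  π_I·f_I = 0.22 × 0.200694 = 0.0441527
  π_II·f_II = 0.10 × 0.273987 = 0.0273987
  π_III·f_III = 0.68 × 0.072458 = 0.0492714
Normaliser: 0.0441527 + 0.0273987 + 0.0492714 = 0.120823
So the posterior for Species II is 0.0273987 / 0.120823 ≈ 0.2268.

0.2268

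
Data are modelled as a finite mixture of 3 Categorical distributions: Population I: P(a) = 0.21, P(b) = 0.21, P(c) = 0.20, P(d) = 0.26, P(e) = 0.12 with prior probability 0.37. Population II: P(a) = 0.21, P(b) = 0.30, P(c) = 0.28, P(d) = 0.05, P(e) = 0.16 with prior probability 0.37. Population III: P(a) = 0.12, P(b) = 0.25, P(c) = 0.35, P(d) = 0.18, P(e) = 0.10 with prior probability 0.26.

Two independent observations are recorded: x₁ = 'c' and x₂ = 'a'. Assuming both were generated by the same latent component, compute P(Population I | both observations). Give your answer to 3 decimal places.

P(component k | x) = w_k·f_k(x) / marginal(x), where marginal(x) = Σ_j w_j·f_j(x).
Since both observations come from the same component, the likelihood for component k is f_k(x₁)·f_k(x₂).
  f_I = [P(c | comp) = 0.20] × [0.21] = 0.042
  f_II = [P(c | comp) = 0.28] × [0.21] = 0.0588
  f_III = [P(c | comp) = 0.35] × [0.12] = 0.042
Multiply by the mixture weights:
  w_I·f_I = 0.37 × 0.042 = 0.01554
  w_II·f_II = 0.37 × 0.0588 = 0.021756
  w_III·f_III = 0.26 × 0.042 = 0.01092
Marginal: 0.01554 + 0.021756 + 0.01092 = 0.048216
P(Population I | x₁, x₂) = 0.01554 / 0.048216 ≈ 0.322

0.322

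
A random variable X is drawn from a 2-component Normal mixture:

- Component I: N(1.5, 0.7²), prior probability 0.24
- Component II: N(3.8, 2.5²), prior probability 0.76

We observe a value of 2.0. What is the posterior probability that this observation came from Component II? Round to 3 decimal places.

0.469

Apply Bayes' rule: the posterior for each component is proportional to its prior times its likelihood at x.
Normal densities:
  f_I = (1/(0.7·√(2π)))·exp(−(2.0−1.5)²/(2·0.7²)) = 0.569918·exp(-0.25510) = 0.441593
  f_II = (1/(2.5·√(2π)))·exp(−(2.0−3.8)²/(2·2.5²)) = 0.159577·exp(-0.25920) = 0.123141
Prior × likelihood for each component:
  w_I·f_I = 0.24 × 0.441593 = 0.105982
  w_II·f_II = 0.76 × 0.123141 = 0.0935868
Evidence: 0.105982 + 0.0935868 = 0.199569
So the posterior for Component II is 0.0935868 / 0.199569 ≈ 0.469.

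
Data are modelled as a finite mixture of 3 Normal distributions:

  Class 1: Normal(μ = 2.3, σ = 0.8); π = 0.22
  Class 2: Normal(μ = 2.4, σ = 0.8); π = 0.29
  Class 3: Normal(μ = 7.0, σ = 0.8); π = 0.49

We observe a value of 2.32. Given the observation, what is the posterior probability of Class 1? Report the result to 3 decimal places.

0.433

Posterior ∝ prior × likelihood, so P(k | x) ∝ w_k f_k(x); normalise over all components.
Evaluate each component's likelihood at the observed value:
  L_1 = 0.498522
  L_2 = 0.496191
  L_3 = 1.84713e-08
Weight by the priors:
  w_1·L_1 = 0.22 × 0.498522 = 0.109675
  w_2·L_2 = 0.29 × 0.496191 = 0.143895
  w_3·L_3 = 0.49 × 1.84713e-08 = 9.05096e-09
Evidence: 0.109675 + 0.143895 + 9.05096e-09 = 0.25357
So the posterior for Class 1 is 0.109675 / 0.25357 ≈ 0.433.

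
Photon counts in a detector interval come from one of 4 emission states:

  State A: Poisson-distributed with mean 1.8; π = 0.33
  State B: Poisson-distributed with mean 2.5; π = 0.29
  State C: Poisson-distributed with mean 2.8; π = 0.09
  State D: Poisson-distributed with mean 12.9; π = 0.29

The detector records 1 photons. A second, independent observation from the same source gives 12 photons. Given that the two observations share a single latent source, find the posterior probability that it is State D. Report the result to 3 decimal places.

Apply Bayes' rule: the posterior for each component is proportional to its prior times its likelihood at x.
Since both observations come from the same component, the likelihood for component k is f_k(x₁)·f_k(x₂).
  L_A = [0.297538] × [3.99211e-07] = 1.18781e-07
  L_B = [0.205212] × [1.02143e-05] = 2.09609e-06
  L_C = [0.170268] × [2.94805e-05] = 5.01959e-06
  L_D = [3.22248e-05] × [0.110749] = 3.56888e-06
Prior × likelihood for each component:
  P(Z=A)·L_A = 0.33 × 1.18781e-07 = 3.91976e-08
  P(Z=B)·L_B = 0.29 × 2.09609e-06 = 6.07867e-07
  P(Z=C)·L_C = 0.09 × 5.01959e-06 = 4.51763e-07
  P(Z=D)·L_D = 0.29 × 3.56888e-06 = 1.03497e-06
Normaliser: 3.91976e-08 + 6.07867e-07 + 4.51763e-07 + 1.03497e-06 = 2.1338e-06
P(State D | x) ≈ 0.485

0.485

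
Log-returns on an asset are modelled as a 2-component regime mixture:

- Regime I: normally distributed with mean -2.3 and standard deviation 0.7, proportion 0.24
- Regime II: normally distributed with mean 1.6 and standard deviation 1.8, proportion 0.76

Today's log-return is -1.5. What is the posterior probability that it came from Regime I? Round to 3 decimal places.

0.651

Posterior ∝ prior × likelihood, so P(k | x) ∝ π_k f_k(x); normalise over all components.
Evaluate each component's likelihood at the observed value:
  p_I = 0.296614
  p_II = 0.0503
Prior × likelihood for each component:
  π_I·p_I = 0.24 × 0.296614 = 0.0711873
  π_II·p_II = 0.76 × 0.0503 = 0.038228
Normaliser: 0.0711873 + 0.038228 = 0.109415
So the posterior for Regime I is 0.0711873 / 0.109415 ≈ 0.651.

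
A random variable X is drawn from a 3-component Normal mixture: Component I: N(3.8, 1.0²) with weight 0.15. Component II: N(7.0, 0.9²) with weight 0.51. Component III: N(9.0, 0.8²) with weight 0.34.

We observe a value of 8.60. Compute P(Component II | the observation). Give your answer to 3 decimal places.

0.237

Posterior ∝ prior × likelihood, so P(k | x) ∝ π_k f_k(x); normalise over all components.
Component likelihoods at x = 8.60:
  p_I = (1/(1.0·√(2π)))·exp(−(8.60−3.8)²/(2·1.0²)) = 0.398942·exp(-11.52000) = 3.9613e-06
  p_II = (1/(0.9·√(2π)))·exp(−(8.60−7.0)²/(2·0.9²)) = 0.443269·exp(-1.58025) = 0.0912799
  p_III = (1/(0.8·√(2π)))·exp(−(8.60−9.0)²/(2·0.8²)) = 0.498678·exp(-0.12500) = 0.440082
Unnormalised posteriors:
  π_I·p_I = 0.15 × 3.9613e-06 = 5.94195e-07
  π_II·p_II = 0.51 × 0.0912799 = 0.0465527
  π_III·p_III = 0.34 × 0.440082 = 0.149628
Normaliser: 5.94195e-07 + 0.0465527 + 0.149628 = 0.196181
So the posterior for Component II is 0.0465527 / 0.196181 ≈ 0.237.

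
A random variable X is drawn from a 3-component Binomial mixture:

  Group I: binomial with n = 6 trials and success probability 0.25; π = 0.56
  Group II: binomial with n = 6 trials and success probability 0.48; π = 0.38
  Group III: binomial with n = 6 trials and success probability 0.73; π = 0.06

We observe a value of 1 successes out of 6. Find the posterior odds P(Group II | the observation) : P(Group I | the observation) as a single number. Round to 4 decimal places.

0.2087

The posterior odds equal the prior odds times the likelihood ratio: (π_i/π_j)·(f_i(x)/f_j(x)).
Evaluate each component's likelihood at the observed value:
  f_I = C(6,1)·0.25^1·0.75^5 = 6·0.25·0.237305 = 0.355957
  f_II = C(6,1)·0.48^1·0.52^5 = 6·0.48·0.0380204 = 0.109499
  f_III = C(6,1)·0.73^1·0.27^5 = 6·0.73·0.00143489 = 0.00628482
Odds = (0.38/0.56) × (0.109499/0.355957) = 0.678571 × 0.307618 ≈ 0.2087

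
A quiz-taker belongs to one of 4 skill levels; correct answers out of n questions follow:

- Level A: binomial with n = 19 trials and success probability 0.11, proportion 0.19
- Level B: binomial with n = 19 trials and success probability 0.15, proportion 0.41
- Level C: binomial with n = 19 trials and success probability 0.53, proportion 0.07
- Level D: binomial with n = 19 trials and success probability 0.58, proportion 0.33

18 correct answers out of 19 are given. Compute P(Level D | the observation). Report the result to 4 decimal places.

The responsibility of component k is π_k f_k(x) divided by Σ_j π_j f_j(x).
Component likelihoods at x = 18 correct answers out of 19:
  L_A = 9.40182e-17
  L_B = 2.3868e-14
  L_C = 9.72338e-05
  L_D = 0.000440258
Multiply by the mixture weights:
  π_A·L_A = 0.19 × 9.40182e-17 = 1.78635e-17
  π_B·L_B = 0.41 × 2.3868e-14 = 9.78586e-15
  π_C·L_C = 0.07 × 9.72338e-05 = 6.80636e-06
  π_D·L_D = 0.33 × 0.000440258 = 0.000145285
Evidence: 1.78635e-17 + 9.78586e-15 + 6.80636e-06 + 0.000145285 = 0.000152091
So the posterior for Level D is 0.000145285 / 0.000152091 ≈ 0.9552.

0.9552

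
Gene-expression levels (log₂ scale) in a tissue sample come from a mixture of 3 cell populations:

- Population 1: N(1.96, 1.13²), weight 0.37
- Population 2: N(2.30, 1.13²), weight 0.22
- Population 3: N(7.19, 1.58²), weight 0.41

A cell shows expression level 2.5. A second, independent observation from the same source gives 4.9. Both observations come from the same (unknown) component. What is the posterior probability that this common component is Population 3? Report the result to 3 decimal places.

Apply Bayes' rule: the posterior for each component is proportional to its prior times its likelihood at x.
Since both observations come from the same component, the likelihood for component k is f_k(x₁)·f_k(x₂).
  p_1 = [(1/(1.13·√(2π)))·exp(−(2.5−1.96)²/(2·1.13²)) = 0.353046·exp(-0.11418) = 0.314951] × [0.0119651] = 0.00376842
  p_2 = [(1/(1.13·√(2π)))·exp(−(2.5−2.30)²/(2·1.13²)) = 0.353046·exp(-0.01566) = 0.34756] × [0.0250172] = 0.00869497
  p_3 = [(1/(1.58·√(2π)))·exp(−(2.5−7.19)²/(2·1.58²)) = 0.252495·exp(-4.40556) = 0.00308277] × [0.0883282] = 0.000272295
Weight by the priors:
  π_1·p_1 = 0.37 × 0.00376842 = 0.00139432
  π_2·p_2 = 0.22 × 0.00869497 = 0.00191289
  π_3·p_3 = 0.41 × 0.000272295 = 0.000111641
Sum: 0.00139432 + 0.00191289 + 0.000111641 = 0.00341885
P(Population 3 | x₁, x₂) = 0.000111641 / 0.00341885 ≈ 0.033

0.033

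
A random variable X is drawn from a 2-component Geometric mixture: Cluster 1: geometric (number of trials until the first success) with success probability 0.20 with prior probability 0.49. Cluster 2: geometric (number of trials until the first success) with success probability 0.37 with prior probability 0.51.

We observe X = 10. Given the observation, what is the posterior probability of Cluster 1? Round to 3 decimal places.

By Bayes' theorem, P(k | x) = P(Z=k) f_k(x) / Σ_j P(Z=j) f_j(x).
Evaluate each component's likelihood at the observed value:
  L_1 = 0.20·(1−0.20)^9 = 0.20·0.134218 = 0.0268435
  L_2 = 0.37·(1−0.37)^9 = 0.37·0.0156338 = 0.00578451
Unnormalised posteriors:
  P(Z=1)·L_1 = 0.49 × 0.0268435 = 0.0131533
  P(Z=2)·L_2 = 0.51 × 0.00578451 = 0.0029501
Sum: 0.0131533 + 0.0029501 = 0.0161034
P(Cluster 1 | 10) = 0.0131533 / 0.0161034 ≈ 0.817

0.817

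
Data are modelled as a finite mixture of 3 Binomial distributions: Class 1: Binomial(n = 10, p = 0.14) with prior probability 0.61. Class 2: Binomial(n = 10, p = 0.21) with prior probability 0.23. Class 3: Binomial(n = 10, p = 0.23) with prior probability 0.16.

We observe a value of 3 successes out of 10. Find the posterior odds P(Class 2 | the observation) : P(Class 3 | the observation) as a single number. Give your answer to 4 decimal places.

1.3093

Only the two components matter; the odds are (π_i f_i(x)) / (π_j f_j(x)).
Evaluate each component's likelihood at the observed value:
  p_1 = C(10,3)·0.14^3·0.86^7 = 120·0.002744·0.347928 = 0.114566
  p_2 = C(10,3)·0.21^3·0.79^7 = 120·0.009261·0.192039 = 0.213417
  p_3 = C(10,3)·0.23^3·0.77^7 = 120·0.012167·0.160485 = 0.234315
Odds = (0.23/0.16) × (0.213417/0.234315) = 1.4375 × 0.910812 ≈ 1.3093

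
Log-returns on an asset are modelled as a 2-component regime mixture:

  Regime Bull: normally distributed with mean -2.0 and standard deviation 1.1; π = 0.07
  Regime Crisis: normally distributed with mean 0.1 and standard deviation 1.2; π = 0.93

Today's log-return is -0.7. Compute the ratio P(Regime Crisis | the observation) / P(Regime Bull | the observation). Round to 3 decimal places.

Since P(k|x) ∝ π_k f_k(x), the posterior odds are π_i f_i(x) / (π_j f_j(x)).
Normal densities:
  p_Bull = 0.180397
  p_Crisis = 0.266207
Odds = (0.93/0.07) × (0.266207/0.180397) = 13.2857 × 1.47567 ≈ 19.605

19.605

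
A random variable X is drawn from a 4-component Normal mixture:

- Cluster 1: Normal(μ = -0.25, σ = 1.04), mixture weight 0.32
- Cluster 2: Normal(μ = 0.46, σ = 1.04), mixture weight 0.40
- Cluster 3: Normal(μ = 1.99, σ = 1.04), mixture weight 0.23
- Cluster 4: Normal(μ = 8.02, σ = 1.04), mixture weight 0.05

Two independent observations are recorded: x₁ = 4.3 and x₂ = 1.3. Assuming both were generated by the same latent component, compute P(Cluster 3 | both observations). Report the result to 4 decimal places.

P(component k | x) = π_k·f_k(x) / marginal(x), where marginal(x) = Σ_j π_j·f_j(x).
Since both observations come from the same component, the likelihood for component k is f_k(x₁)·f_k(x₂).
  L_1 = [2.67635e-05] × [0.12634] = 3.38129e-06
  L_2 = [0.000420222] × [0.276832] = 0.000116331
  L_3 = [0.0325518] × [0.307817] = 0.01002
  L_4 = [0.000639165] × [3.2935e-10] = 2.10509e-13
Prior × likelihood for each component:
  π_1·L_1 = 0.32 × 3.38129e-06 = 1.08201e-06
  π_2·L_2 = 0.40 × 0.000116331 = 4.65324e-05
  π_3·L_3 = 0.23 × 0.01002 = 0.0023046
  π_4·L_4 = 0.05 × 2.10509e-13 = 1.05255e-14
Marginal: 1.08201e-06 + 4.65324e-05 + 0.0023046 + 1.05255e-14 = 0.00235222
P(Cluster 3 | data) = 0.0023046 / 0.00235222 ≈ 0.9798

0.9798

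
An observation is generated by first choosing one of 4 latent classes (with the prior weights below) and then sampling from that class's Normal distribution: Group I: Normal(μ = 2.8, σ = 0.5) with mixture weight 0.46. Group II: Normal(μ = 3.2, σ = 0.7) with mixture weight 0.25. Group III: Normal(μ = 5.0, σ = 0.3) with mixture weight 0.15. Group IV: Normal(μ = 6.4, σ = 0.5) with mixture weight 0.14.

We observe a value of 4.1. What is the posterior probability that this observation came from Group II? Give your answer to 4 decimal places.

By Bayes' theorem, P(k | x) = π_k f_k(x) / Σ_j π_j f_j(x).
Component likelihoods at x = 4.1:
  L_I = (1/(0.5·√(2π)))·exp(−(4.1−2.8)²/(2·0.5²)) = 0.797885·exp(-3.38000) = 0.0271659
  L_II = (1/(0.7·√(2π)))·exp(−(4.1−3.2)²/(2·0.7²)) = 0.569918·exp(-0.82653) = 0.249376
  L_III = (1/(0.3·√(2π)))·exp(−(4.1−5.0)²/(2·0.3²)) = 1.329808·exp(-4.50000) = 0.0147728
  L_IV = (1/(0.5·√(2π)))·exp(−(4.1−6.4)²/(2·0.5²)) = 0.797885·exp(-10.58000) = 2.02817e-05
Prior × likelihood for each component:
  π_I·L_I = 0.46 × 0.0271659 = 0.0124963
  π_II·L_II = 0.25 × 0.249376 = 0.062344
  π_III·L_III = 0.15 × 0.0147728 = 0.00221592
  π_IV·L_IV = 0.14 × 2.02817e-05 = 2.83944e-06
Marginal: 0.0124963 + 0.062344 + 0.00221592 + 2.83944e-06 = 0.0770591
Responsibility of Group II: 0.062344 / 0.0770591 ≈ 0.8090

0.8090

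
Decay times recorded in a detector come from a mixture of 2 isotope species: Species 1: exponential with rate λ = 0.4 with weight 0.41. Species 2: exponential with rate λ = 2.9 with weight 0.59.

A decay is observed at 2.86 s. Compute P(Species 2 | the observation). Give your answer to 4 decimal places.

Posterior ∝ prior × likelihood, so P(k | x) ∝ π_k f_k(x); normalise over all components.
Evaluate each component's likelihood at the observed value:
  L_1 = 0.4·e^(−0.4·2.86) = 0.4·e^(−1.1440) = 0.127417
  L_2 = 2.9·e^(−2.9·2.86) = 2.9·e^(−8.2940) = 0.000725036
Unnormalised posteriors:
  π_1·L_1 = 0.41 × 0.127417 = 0.0522409
  π_2·L_2 = 0.59 × 0.000725036 = 0.000427771
Denominator: 0.0522409 + 0.000427771 = 0.0526687
So the posterior for Species 2 is 0.000427771 / 0.0526687 ≈ 0.0081.

0.0081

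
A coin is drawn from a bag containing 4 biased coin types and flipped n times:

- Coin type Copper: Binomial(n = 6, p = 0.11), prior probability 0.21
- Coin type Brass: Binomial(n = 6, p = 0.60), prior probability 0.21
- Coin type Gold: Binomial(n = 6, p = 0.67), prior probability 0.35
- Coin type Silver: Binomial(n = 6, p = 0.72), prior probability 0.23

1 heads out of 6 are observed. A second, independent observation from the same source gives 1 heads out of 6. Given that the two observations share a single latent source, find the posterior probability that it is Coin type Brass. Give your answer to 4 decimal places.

0.0099

P(component k | x) = w_k·f_k(x) / marginal(x), where marginal(x) = Σ_j w_j·f_j(x).
Since both observations come from the same component, the likelihood for component k is f_k(x₁)·f_k(x₂).
  f_Copper = [0.368548] × [0.368548] = 0.135828
  f_Brass = [0.036864] × [0.036864] = 0.00135895
  f_Gold = [0.0157324] × [0.0157324] = 0.000247509
  f_Silver = [0.00743488] × [0.00743488] = 5.52774e-05
Weight by the priors:
  w_Copper·f_Copper = 0.21 × 0.135828 = 0.0285238
  w_Brass·f_Brass = 0.21 × 0.00135895 = 0.00028538
  w_Gold·f_Gold = 0.35 × 0.000247509 = 8.66283e-05
  w_Silver·f_Silver = 0.23 × 5.52774e-05 = 1.27138e-05
Normaliser: 0.0285238 + 0.00028538 + 8.66283e-05 + 1.27138e-05 = 0.0289085
P(Coin type Brass | x) = 0.00028538 / 0.0289085 ≈ 0.0099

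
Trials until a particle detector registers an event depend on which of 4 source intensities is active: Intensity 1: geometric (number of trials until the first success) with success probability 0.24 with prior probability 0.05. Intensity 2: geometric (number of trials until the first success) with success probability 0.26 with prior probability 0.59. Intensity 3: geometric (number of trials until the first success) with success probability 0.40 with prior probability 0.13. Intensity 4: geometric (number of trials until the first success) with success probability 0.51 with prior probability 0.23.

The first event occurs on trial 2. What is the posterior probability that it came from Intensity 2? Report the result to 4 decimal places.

0.5372

Posterior ∝ prior × likelihood, so P(k | x) ∝ π_k f_k(x); normalise over all components.
Geometric probabilities:
  f_1 = 0.1824
  f_2 = 0.1924
  f_3 = 0.24
  f_4 = 0.2499
Unnormalised posteriors:
  π_1·f_1 = 0.05 × 0.1824 = 0.00912
  π_2·f_2 = 0.59 × 0.1924 = 0.113516
  π_3·f_3 = 0.13 × 0.24 = 0.0312
  π_4·f_4 = 0.23 × 0.2499 = 0.057477
Normaliser: 0.00912 + 0.113516 + 0.0312 + 0.057477 = 0.211313
P(Intensity 2 | data) = 0.113516 / 0.211313 ≈ 0.5372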